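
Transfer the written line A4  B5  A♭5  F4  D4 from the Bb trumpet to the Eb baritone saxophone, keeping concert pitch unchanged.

E6 F#7 Eb7 C6 A5

First find concert pitch: the Bb trumpet sounds a major second below written, so A4 B5 A♭5 F4 D4 sounds G4 A5 Gb5 Eb4 C4.
Then write for Eb baritone saxophone: it sounds a major thirteenth below written, so the part must be a major thirteenth above concert.
G4 → E6
A5 → F#7
Gb5 → Eb7
Eb4 → C6
C4 → A5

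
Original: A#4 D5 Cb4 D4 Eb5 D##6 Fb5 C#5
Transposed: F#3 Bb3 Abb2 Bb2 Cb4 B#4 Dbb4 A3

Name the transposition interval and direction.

Take the first pair: A#4 → F#3. A to F spans 10 letter names, so the interval is some kind of tenth.
F#3 to A#4 is 16 semitones, which makes it a major tenth; the second version is lower, so the direction is down.
Checking another pair — C#5 → A3 — gives the same interval.

down a major tenth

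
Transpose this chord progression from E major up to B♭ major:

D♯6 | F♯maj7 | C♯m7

E major up to B♭ major is a diminished fifth; each chord root moves by that interval while the quality stays the same.
D♯6: root D♯ up a diminished fifth → A, giving A6.
F♯maj7: root F♯ up a diminished fifth → C, giving Cmaj7.
C♯m7: root C♯ up a diminished fifth → G, giving Gm7.

A6 Cmaj7 Gm7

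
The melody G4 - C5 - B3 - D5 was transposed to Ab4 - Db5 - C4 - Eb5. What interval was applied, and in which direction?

From G4 to Ab4 is 2 letter names — a second of some quality.
G4 to Ab4 is 1 semitone, which makes it a minor second; the second version is higher, so the direction is up.
Checking another pair — D5 → Eb5 — gives the same interval.

up a minor second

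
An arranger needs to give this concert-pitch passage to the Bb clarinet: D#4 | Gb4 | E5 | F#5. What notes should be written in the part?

Written C4 sounds as Bb3 on the Bb clarinet, so concert pitches are written a major second up.
D#4 gives E#4
Gb4 gives Ab4
E5 gives F#5
F#5 gives G#5

E#4 Ab4 F#5 G#5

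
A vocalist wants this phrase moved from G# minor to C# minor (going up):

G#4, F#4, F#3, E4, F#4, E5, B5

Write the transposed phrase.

G# minor to C# minor up is a perfect fourth, so every note moves up by that interval.
G#4 to C#5
F#4 to B4
F#3 to B3
E4 to A4
F#4 to B4
E5 to A5
B5 to E6

C#5 B4 B3 A4 B4 A5 E6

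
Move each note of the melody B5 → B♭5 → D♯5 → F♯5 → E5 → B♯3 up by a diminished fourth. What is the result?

B5 gives Eb6
Bb5 gives Ebb6
D#5 gives G5
F#5 gives Bb5
E5 gives Ab5
B#3 gives E4

Eb6 Ebb6 G5 Bb5 Ab5 E4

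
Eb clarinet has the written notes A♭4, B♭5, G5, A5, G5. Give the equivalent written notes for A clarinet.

First find concert pitch: the Eb clarinet sounds a minor third above written, so A♭4 B♭5 G5 A5 G5 sounds Cb5 Db6 Bb5 C6 Bb5.
Then write for A clarinet: it sounds a minor third below written, so the part must be a minor third above concert.
Cb5 → Ebb5
Db6 → Fb6
Bb5 → Db6
C6 → Eb6
Bb5 → Db6

Ebb5 Fb6 Db6 Eb6 Db6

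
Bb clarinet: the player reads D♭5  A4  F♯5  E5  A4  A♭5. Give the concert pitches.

Cb5 G4 E5 D5 G4 Gb5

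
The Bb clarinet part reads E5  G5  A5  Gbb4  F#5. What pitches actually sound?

D5 F5 G5 Fbb4 E5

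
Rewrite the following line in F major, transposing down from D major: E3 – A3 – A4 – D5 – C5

D major to F major down is a major sixth, so every note moves down by that interval.
E3 → G2
A3 → C3
A4 → C4
D5 → F4
C5 → Eb4

G2 C3 C4 F4 Eb4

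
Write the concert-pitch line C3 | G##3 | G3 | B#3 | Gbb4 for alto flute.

Written C4 sounds as G3 on the alto flute, so concert pitches are written a perfect fourth up.
C3 -> F3
G##3 -> C##4
G3 -> C4
B#3 -> E#4
Gbb4 -> Cbb5

F3 C##4 C4 E#4 Cbb5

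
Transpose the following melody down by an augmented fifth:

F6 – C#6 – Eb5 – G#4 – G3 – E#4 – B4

F6 to Bbb5
C#6 to F5
Eb5 to Abb4
G#4 to C4
G3 to Cb3
E#4 to A3
B4 to Eb4

Bbb5 F5 Abb4 C4 Cb3 A3 Eb4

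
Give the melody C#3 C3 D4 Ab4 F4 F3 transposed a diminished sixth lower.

E##2 E#2 F##3 C#4 A#3 A#2

C#3 becomes E##2
C3 becomes E#2
D4 becomes F##3
Ab4 becomes C#4
F4 becomes A#3
F3 becomes A#2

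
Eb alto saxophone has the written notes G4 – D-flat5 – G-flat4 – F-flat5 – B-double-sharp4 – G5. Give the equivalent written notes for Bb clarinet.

C4 Gb4 Cb4 Bbb4 E##4 C5

First find concert pitch: the Eb alto saxophone sounds a major sixth below written, so G4 D-flat5 G-flat4 F-flat5 B-double-sharp4 G5 sounds Bb3 Fb4 Bbb3 Abb4 D##4 Bb4.
Then write for Bb clarinet: it sounds a major second below written, so the part must be a major second above concert.
Bb3 → C4
Fb4 → Gb4
Bbb3 → Cb4
Abb4 → Bbb4
D##4 → E##4
Bb4 → C5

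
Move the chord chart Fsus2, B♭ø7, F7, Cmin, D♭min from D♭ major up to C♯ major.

D♭ major up to C♯ major is an augmented seventh; each chord root moves by that interval while the quality stays the same.
Fsus2: root F up an augmented seventh → E#, giving E#sus2.
B♭ø7: root B♭ up an augmented seventh → A#, giving A#ø7.
F7: root F up an augmented seventh → E#, giving E#7.
Cmin: root C up an augmented seventh → B#, giving B#min.
D♭min: root D♭ up an augmented seventh → C#, giving C#min.

E#sus2 A#ø7 E#7 B#min C#min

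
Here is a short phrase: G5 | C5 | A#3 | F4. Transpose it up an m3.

Bb5 Eb5 C#4 Ab4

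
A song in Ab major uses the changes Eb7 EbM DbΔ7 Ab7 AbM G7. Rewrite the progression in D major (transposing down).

A7 AM GΔ7 D7 DM C#7

Ab major down to D major is a diminished fifth; each chord root moves by that interval while the quality stays the same.
Eb7: root Eb down a diminished fifth → A, giving A7.
EbM: root Eb down a diminished fifth → A, giving AM.
DbΔ7: root Db down a diminished fifth → G, giving GΔ7.
Ab7: root Ab down a diminished fifth → D, giving D7.
AbM: root Ab down a diminished fifth → D, giving DM.
G7: root G down a diminished fifth → C#, giving C#7.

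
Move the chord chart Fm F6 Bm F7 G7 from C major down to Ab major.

C major down to Ab major is a major third; each chord root moves by that interval while the quality stays the same.
Fm: root F down a major third → Db, giving Dbm.
F6: root F down a major third → Db, giving Db6.
Bm: root B down a major third → G, giving Gm.
F7: root F down a major third → Db, giving Db7.
G7: root G down a major third → Eb, giving Eb7.

Dbm Db6 Gm Db7 Eb7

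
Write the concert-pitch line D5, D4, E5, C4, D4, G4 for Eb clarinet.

Written C4 sounds as Eb4 on the Eb clarinet, so concert pitches are written a minor third down.
D5 → B4
D4 → B3
E5 → C#5
C4 → A3
D4 → B3
G4 → E4

B4 B3 C#5 A3 B3 E4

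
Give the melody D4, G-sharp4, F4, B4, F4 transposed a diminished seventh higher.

D4 gives Cb5
G#4 gives F5
F4 gives Ebb5
B4 gives Ab5
F4 gives Ebb5

Cb5 F5 Ebb5 Ab5 Ebb5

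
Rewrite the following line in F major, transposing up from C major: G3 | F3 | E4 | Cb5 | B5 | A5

From C up to F is a perfect fourth; apply that to each pitch.
G3 gives C4
F3 gives Bb3
E4 gives A4
Cb5 gives Fb5
B5 gives E6
A5 gives D6

C4 Bb3 A4 Fb5 E6 D6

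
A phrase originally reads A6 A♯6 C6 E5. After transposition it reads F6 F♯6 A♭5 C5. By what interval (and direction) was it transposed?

down a major third

Take the first pair: A6 → F6. A to F spans 3 letter names, so the interval is some kind of third.
F6 to A6 is 4 semitones, which makes it a major third; the second version is lower, so the direction is down.
Checking another pair — E5 → C5 — gives the same interval.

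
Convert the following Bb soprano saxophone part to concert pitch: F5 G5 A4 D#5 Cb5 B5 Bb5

Written C4 on the Bb soprano saxophone sounds as Bb3, a major second lower; apply that shift to every note.
F5 -> Eb5
G5 -> F5
A4 -> G4
D#5 -> C#5
Cb5 -> Bbb4
B5 -> A5
Bb5 -> Ab5

Eb5 F5 G4 C#5 Bbb4 A5 Ab5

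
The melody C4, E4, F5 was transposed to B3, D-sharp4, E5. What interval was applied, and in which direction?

down a minor second

Take the first pair: C4 → B3. C to B spans 2 letter names, so the interval is some kind of second.
B3 to C4 is 1 semitone, which makes it a minor second; the second version is lower, so the direction is down.
Checking another pair — F5 → E5 — gives the same interval.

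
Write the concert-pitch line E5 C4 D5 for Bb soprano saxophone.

The Bb soprano saxophone sounds a major second below written, so the written part must be a major second above concert — transpose each note up.
E5 → F#5
C4 → D4
D5 → E5

F#5 D4 E5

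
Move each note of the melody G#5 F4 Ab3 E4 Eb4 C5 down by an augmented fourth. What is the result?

D5 Cb4 Ebb3 Bb3 Bbb3 Gb4

An augmented fourth down from G#5 gives D5.
F4 down an augmented fourth is Cb4.
Ab3: a fourth down reaches E, and 6 semitones makes it Ebb3.
E4 down an augmented fourth is Bb3.
An augmented fourth down from Eb4 gives Bbb3.
An augmented fourth down from C5 gives Gb4.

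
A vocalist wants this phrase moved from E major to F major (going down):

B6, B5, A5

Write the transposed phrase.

C6 C5 Bb4

E major to F major down is a major seventh, so every note moves down by that interval.
B6 gives C6
B5 gives C5
A5 gives Bb4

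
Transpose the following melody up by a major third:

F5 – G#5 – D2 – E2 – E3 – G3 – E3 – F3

A5 B#5 F#2 G#2 G#3 B3 G#3 A3

F5: a third up reaches A, and 4 semitones makes it A5.
G#5: a third up reaches B, and 4 semitones makes it B#5.
A major third up from D2 gives F#2.
E2 up a major third is G#2.
E3 up a major third is G#3.
G3: a third up reaches B, and 4 semitones makes it B3.
A major third up from E3 gives G#3.
F3 up a major third is A3.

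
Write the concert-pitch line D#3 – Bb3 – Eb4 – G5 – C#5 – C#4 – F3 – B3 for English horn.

A#3 F4 Bb4 D6 G#5 G#4 C4 F#4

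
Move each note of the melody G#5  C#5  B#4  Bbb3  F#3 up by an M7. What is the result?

F##6 B#5 A##5 Ab4 E#4

G#5: a seventh up reaches F, and 11 semitones makes it F##6.
C#5 up a major seventh is B#5.
B#4 up a major seventh is A##5.
Bbb3 up a major seventh is Ab4.
F#3: a seventh up reaches E, and 11 semitones makes it E#4.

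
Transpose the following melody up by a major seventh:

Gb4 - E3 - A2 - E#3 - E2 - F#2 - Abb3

F5 D#4 G#3 D##4 D#3 E#3 Gb4

Gb4 gives F5
E3 gives D#4
A2 gives G#3
E#3 gives D##4
E2 gives D#3
F#2 gives E#3
Abb3 gives Gb4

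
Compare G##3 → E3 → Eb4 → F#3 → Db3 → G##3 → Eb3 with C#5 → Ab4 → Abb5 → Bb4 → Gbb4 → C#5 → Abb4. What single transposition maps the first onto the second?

up a diminished eleventh

Take the first pair: G##3 → C#5. G to C spans 11 letter names, so the interval is some kind of eleventh.
G##3 to C#5 is 16 semitones, which makes it a diminished eleventh; the second version is higher, so the direction is up.
Checking another pair — Eb3 → Abb4 — gives the same interval.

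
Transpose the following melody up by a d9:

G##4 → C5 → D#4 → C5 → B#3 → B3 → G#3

G##4 -> A5
C5 -> Dbb6
D#4 -> Eb5
C5 -> Dbb6
B#3 -> C5
B3 -> Cb5
G#3 -> Ab4

A5 Dbb6 Eb5 Dbb6 C5 Cb5 Ab4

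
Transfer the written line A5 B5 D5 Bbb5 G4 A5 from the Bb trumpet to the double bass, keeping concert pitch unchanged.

G6 A6 C6 Abb6 F5 G6

First find concert pitch: the Bb trumpet sounds a major second below written, so A5 B5 D5 Bbb5 G4 A5 sounds G5 A5 C5 Abb5 F4 G5.
Then write for double bass: it sounds a perfect octave below written, so the part must be a perfect octave above concert.
G5 → G6
A5 → A6
C5 → C6
Abb5 → Abb6
F4 → F5
G5 → G6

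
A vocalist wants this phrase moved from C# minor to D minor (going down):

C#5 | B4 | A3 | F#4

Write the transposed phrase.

D4 C4 Bb2 G3

From C# down to D is a major seventh; apply that to each pitch.
C#5 → D4
B4 → C4
A3 → Bb2
F#4 → G3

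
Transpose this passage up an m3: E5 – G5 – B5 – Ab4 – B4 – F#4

G5 Bb5 D6 Cb5 D5 A4

E5: a third up reaches G, and 3 semitones makes it G5.
G5 up a minor third is Bb5.
A minor third up from B5 gives D6.
A minor third up from Ab4 gives Cb5.
B4: a third up reaches D, and 3 semitones makes it D5.
F#4 up a minor third is A4.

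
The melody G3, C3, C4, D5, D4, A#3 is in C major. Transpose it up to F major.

C4 F3 F4 G5 G4 D#4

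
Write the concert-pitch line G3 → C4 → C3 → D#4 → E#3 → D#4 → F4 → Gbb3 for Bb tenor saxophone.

A4 D5 D4 E#5 F##4 E#5 G5 Abb4

Written C4 sounds as Bb2 on the Bb tenor saxophone, so concert pitches are written a major ninth up.
G3 becomes A4
C4 becomes D5
C3 becomes D4
D#4 becomes E#5
E#3 becomes F##4
D#4 becomes E#5
F4 becomes G5
Gbb3 becomes Abb4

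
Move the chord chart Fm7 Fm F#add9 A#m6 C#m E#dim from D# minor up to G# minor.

Bbm7 Bbm Badd9 D#m6 F#m A#dim

D# minor up to G# minor is a perfect fourth; each chord root moves by that interval while the quality stays the same.
Fm7: root F up a perfect fourth → Bb, giving Bbm7.
Fm: root F up a perfect fourth → Bb, giving Bbm.
F#add9: root F# up a perfect fourth → B, giving Badd9.
A#m6: root A# up a perfect fourth → D#, giving D#m6.
C#m: root C# up a perfect fourth → F#, giving F#m.
E#dim: root E# up a perfect fourth → A#, giving A#dim.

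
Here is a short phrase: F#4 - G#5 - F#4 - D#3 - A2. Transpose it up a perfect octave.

F#5 G#6 F#5 D#4 A3

F#4 gives F#5
G#5 gives G#6
F#4 gives F#5
D#3 gives D#4
A2 gives A3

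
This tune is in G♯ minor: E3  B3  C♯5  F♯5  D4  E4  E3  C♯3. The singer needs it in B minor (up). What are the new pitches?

G3 D4 E5 A5 F4 G4 G3 E3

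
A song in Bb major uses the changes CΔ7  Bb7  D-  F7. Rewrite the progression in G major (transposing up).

AΔ7 G7 B- D7

Bb major up to G major is a major sixth; each chord root moves by that interval while the quality stays the same.
CΔ7: root C up a major sixth → A, giving AΔ7.
Bb7: root Bb up a major sixth → G, giving G7.
D-: root D up a major sixth → B, giving B-.
F7: root F up a major sixth → D, giving D7.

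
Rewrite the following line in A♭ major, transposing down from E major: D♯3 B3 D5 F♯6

G2 Eb3 Gb4 Bb5

From E down to A♭ is an augmented fifth; apply that to each pitch.
D#3 becomes G2
B3 becomes Eb3
D5 becomes Gb4
F#6 becomes Bb5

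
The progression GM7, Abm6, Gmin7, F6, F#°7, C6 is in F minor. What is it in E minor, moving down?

F#M7 Gm6 F#min7 E6 E#°7 B6

F minor down to E minor is a minor second; each chord root moves by that interval while the quality stays the same.
GM7: root G down a minor second → F#, giving F#M7.
Abm6: root Ab down a minor second → G, giving Gm6.
Gmin7: root G down a minor second → F#, giving F#min7.
F6: root F down a minor second → E, giving E6.
F#°7: root F# down a minor second → E#, giving E#°7.
C6: root C down a minor second → B, giving B6.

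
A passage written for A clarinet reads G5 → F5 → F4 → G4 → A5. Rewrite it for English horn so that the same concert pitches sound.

B5 A5 A4 B4 C#6

First find concert pitch: the A clarinet sounds a minor third below written, so G5 F5 F4 G4 A5 sounds E5 D5 D4 E4 F#5.
Then write for English horn: it sounds a perfect fifth below written, so the part must be a perfect fifth above concert.
E5 → B5
D5 → A5
D4 → A4
E4 → B4
F#5 → C#6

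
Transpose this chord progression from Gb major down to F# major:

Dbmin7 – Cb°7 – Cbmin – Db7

C#min7 B°7 Bmin C#7

Gb major down to F# major is a diminished second; each chord root moves by that interval while the quality stays the same.
Dbmin7: root Db down a diminished second → C#, giving C#min7.
Cb°7: root Cb down a diminished second → B, giving B°7.
Cbmin: root Cb down a diminished second → B, giving Bmin.
Db7: root Db down a diminished second → C#, giving C#7.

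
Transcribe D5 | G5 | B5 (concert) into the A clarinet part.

Written C4 sounds as A3 on the A clarinet, so concert pitches are written a minor third up.
D5 gives F5
G5 gives Bb5
B5 gives D6

F5 Bb5 D6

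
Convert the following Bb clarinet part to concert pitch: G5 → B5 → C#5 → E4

The Bb clarinet sounds a major second below written, so transpose each written note down a major second.
G5 becomes F5
B5 becomes A5
C#5 becomes B4
E4 becomes D4

F5 A5 B4 D4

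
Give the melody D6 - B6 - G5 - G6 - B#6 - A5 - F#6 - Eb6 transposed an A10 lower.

Bbb4 Gb5 Ebb4 Ebb5 G5 Fb4 Db5 Cbb5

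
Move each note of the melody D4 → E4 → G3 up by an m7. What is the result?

D4 to C5
E4 to D5
G3 to F4

C5 D5 F4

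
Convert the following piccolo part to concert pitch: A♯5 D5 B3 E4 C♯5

A#6 D6 B4 E5 C#6

Written C4 on the piccolo sounds as C5, a perfect octave higher; apply that shift to every note.
A#5 to A#6
D5 to D6
B3 to B4
E4 to E5
C#5 to C#6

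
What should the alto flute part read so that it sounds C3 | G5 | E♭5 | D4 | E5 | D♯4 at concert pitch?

The alto flute sounds a perfect fourth below written, so the written part must be a perfect fourth above concert — transpose each note up.
C3 → F3
G5 → C6
Eb5 → Ab5
D4 → G4
E5 → A5
D#4 → G#4

F3 C6 Ab5 G4 A5 G#4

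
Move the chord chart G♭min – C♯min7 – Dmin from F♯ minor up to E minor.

Fbmin Bmin7 Cmin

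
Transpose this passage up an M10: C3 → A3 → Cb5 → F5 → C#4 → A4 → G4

C3 up a major tenth is E4.
A major tenth up from A3 gives C#5.
Cb5 up a major tenth is Eb6.
F5 up a major tenth is A6.
A major tenth up from C#4 gives E#5.
A4 up a major tenth is C#6.
G4: a tenth up reaches B, and 16 semitones makes it B5.

E4 C#5 Eb6 A6 E#5 C#6 B5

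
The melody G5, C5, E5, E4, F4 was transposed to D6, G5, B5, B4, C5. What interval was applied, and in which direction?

From G5 to D6 is 5 letter names — a fifth of some quality.
G5 to D6 is 7 semitones, which makes it a perfect fifth; the second version is higher, so the direction is up.
Checking another pair — F4 → C5 — gives the same interval.

up a perfect fifth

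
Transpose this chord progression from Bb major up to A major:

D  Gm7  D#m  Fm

Bb major up to A major is a major seventh; each chord root moves by that interval while the quality stays the same.
D: root D up a major seventh → C#, giving C#.
Gm7: root G up a major seventh → F#, giving F#m7.
D#m: root D# up a major seventh → C##, giving C##m.
Fm: root F up a major seventh → E, giving Em.

C# F#m7 C##m Em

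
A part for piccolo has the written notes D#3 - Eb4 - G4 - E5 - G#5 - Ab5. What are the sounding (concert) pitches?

D#4 Eb5 G5 E6 G#6 Ab6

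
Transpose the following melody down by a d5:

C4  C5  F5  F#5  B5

F#3 F#4 B4 B#4 E#5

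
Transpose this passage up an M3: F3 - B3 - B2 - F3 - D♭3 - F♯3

A3 D#4 D#3 A3 F3 A#3

F3 to A3
B3 to D#4
B2 to D#3
F3 to A3
Db3 to F3
F#3 to A#3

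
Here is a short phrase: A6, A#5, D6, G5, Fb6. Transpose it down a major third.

F6 F#5 Bb5 Eb5 Dbb6

A6 becomes F6
A#5 becomes F#5
D6 becomes Bb5
G5 becomes Eb5
Fb6 becomes Dbb6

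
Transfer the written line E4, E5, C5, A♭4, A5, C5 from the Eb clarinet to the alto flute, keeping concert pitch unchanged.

C5 C6 Ab5 Fb5 F6 Ab5

First find concert pitch: the Eb clarinet sounds a minor third above written, so E4 E5 C5 A♭4 A5 C5 sounds G4 G5 Eb5 Cb5 C6 Eb5.
Then write for alto flute: it sounds a perfect fourth below written, so the part must be a perfect fourth above concert.
G4 → C5
G5 → C6
Eb5 → Ab5
Cb5 → Fb5
C6 → F6
Eb5 → Ab5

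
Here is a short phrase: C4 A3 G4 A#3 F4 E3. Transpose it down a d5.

F#3 D#3 C#4 D##3 B3 A#2

C4 to F#3
A3 to D#3
G4 to C#4
A#3 to D##3
F4 to B3
E3 to A#2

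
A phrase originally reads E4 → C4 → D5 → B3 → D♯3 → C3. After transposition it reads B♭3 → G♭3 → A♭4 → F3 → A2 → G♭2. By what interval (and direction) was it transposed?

down an augmented fourth

From E4 to Bb3 is 4 letter names — a fourth of some quality.
Bb3 to E4 is 6 semitones, which makes it an augmented fourth; the second version is lower, so the direction is down.
Checking another pair — C3 → Gb2 — gives the same interval.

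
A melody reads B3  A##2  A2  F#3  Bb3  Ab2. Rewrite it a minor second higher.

B3 gives C4
A##2 gives B#2
A2 gives Bb2
F#3 gives G3
Bb3 gives Cb4
Ab2 gives Bbb2

C4 B#2 Bb2 G3 Cb4 Bbb2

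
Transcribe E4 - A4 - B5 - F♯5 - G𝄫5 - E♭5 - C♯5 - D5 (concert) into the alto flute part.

A4 D5 E6 B5 Cbb6 Ab5 F#5 G5

The alto flute sounds a perfect fourth below written, so the written part must be a perfect fourth above concert — transpose each note up.
E4 gives A4
A4 gives D5
B5 gives E6
F#5 gives B5
Gbb5 gives Cbb6
Eb5 gives Ab5
C#5 gives F#5
D5 gives G5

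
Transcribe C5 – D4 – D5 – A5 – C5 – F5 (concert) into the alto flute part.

F5 G4 G5 D6 F5 Bb5

The alto flute sounds a perfect fourth below written, so the written part must be a perfect fourth above concert — transpose each note up.
C5 to F5
D4 to G4
D5 to G5
A5 to D6
C5 to F5
F5 to Bb5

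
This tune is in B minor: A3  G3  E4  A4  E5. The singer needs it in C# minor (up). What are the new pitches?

B minor to C# minor up is a major second, so every note moves up by that interval.
A3 → B3
G3 → A3
E4 → F#4
A4 → B4
E5 → F#5

B3 A3 F#4 B4 F#5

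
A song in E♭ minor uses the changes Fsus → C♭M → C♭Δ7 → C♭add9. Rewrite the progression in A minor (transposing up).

E♭ minor up to A minor is an augmented fourth; each chord root moves by that interval while the quality stays the same.
Fsus: root F up an augmented fourth → B, giving Bsus.
C♭M: root C♭ up an augmented fourth → F, giving FM.
C♭Δ7: root C♭ up an augmented fourth → F, giving FΔ7.
C♭add9: root C♭ up an augmented fourth → F, giving Fadd9.

Bsus FM FΔ7 Fadd9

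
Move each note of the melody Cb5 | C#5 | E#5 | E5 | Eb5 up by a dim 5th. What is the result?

Gbb5 G5 B5 Bb5 Bbb5

Cb5 becomes Gbb5
C#5 becomes G5
E#5 becomes B5
E5 becomes Bb5
Eb5 becomes Bbb5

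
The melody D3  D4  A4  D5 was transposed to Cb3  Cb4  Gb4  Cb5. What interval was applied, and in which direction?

From D3 to Cb3 is 2 letter names — a second of some quality.
Cb3 to D3 is 3 semitones, which makes it an augmented second; the second version is lower, so the direction is down.
Checking another pair — D5 → Cb5 — gives the same interval.

down an augmented second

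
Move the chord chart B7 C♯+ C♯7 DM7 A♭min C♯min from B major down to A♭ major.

B major down to A♭ major is an augmented second; each chord root moves by that interval while the quality stays the same.
B7: root B down an augmented second → Ab, giving Ab7.
C♯+: root C♯ down an augmented second → Bb, giving Bb+.
C♯7: root C♯ down an augmented second → Bb, giving Bb7.
DM7: root D down an augmented second → Cb, giving CbM7.
A♭min: root A♭ down an augmented second → Gbb, giving Gbbmin.
C♯min: root C♯ down an augmented second → Bb, giving Bbmin.

Ab7 Bb+ Bb7 CbM7 Gbbmin Bbmin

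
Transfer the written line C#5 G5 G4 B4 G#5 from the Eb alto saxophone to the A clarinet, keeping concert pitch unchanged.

First find concert pitch: the Eb alto saxophone sounds a major sixth below written, so C#5 G5 G4 B4 G#5 sounds E4 Bb4 Bb3 D4 B4.
Then write for A clarinet: it sounds a minor third below written, so the part must be a minor third above concert.
E4 → G4
Bb4 → Db5
Bb3 → Db4
D4 → F4
B4 → D5

G4 Db5 Db4 F4 D5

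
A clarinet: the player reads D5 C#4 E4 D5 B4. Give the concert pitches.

B4 A#3 C#4 B4 G#4

The A clarinet sounds a minor third below written, so transpose each written note down a minor third.
D5 → B4
C#4 → A#3
E4 → C#4
D5 → B4
B4 → G#4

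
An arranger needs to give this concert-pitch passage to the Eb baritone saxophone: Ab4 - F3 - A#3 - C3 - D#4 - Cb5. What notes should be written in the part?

F6 D5 F##5 A4 B#5 Ab6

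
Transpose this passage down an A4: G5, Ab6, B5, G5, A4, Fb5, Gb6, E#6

Db5 Ebb6 F5 Db5 Eb4 Cbb5 Dbb6 B5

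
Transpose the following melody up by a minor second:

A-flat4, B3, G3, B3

Bbb4 C4 Ab3 C4

Ab4: a second up reaches B, and 1 semitone makes it Bbb4.
A minor second up from B3 gives C4.
G3 up a minor second is Ab3.
B3 up a minor second is C4.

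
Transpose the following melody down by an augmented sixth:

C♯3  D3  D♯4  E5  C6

Eb2 Fb2 F3 Gb4 Ebb5

C#3 down an augmented sixth is Eb2.
D3: a sixth down reaches F, and 10 semitones makes it Fb2.
D#4: a sixth down reaches F, and 10 semitones makes it F3.
E5 down an augmented sixth is Gb4.
C6: a sixth down reaches E, and 10 semitones makes it Ebb5.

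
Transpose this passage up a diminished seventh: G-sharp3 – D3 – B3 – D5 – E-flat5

G#3 → F4
D3 → Cb4
B3 → Ab4
D5 → Cb6
Eb5 → Dbb6

F4 Cb4 Ab4 Cb6 Dbb6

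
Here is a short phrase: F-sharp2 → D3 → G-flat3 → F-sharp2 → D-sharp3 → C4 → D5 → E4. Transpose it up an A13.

D##4 B#4 E5 D##4 B##4 A#5 B#6 C##6

F#2 up an augmented thirteenth is D##4.
D3: a thirteenth up reaches B, and 22 semitones makes it B#4.
Gb3: a thirteenth up reaches E, and 22 semitones makes it E5.
F#2 up an augmented thirteenth is D##4.
An augmented thirteenth up from D#3 gives B##4.
C4: a thirteenth up reaches A, and 22 semitones makes it A#5.
D5: a thirteenth up reaches B, and 22 semitones makes it B#6.
E4: a thirteenth up reaches C, and 22 semitones makes it C##6.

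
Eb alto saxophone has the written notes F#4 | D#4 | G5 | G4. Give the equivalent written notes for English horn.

First find concert pitch: the Eb alto saxophone sounds a major sixth below written, so F#4 D#4 G5 G4 sounds A3 F#3 Bb4 Bb3.
Then write for English horn: it sounds a perfect fifth below written, so the part must be a perfect fifth above concert.
A3 → E4
F#3 → C#4
Bb4 → F5
Bb3 → F4

E4 C#4 F5 F4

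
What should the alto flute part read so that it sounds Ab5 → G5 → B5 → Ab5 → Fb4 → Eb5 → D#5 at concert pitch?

Db6 C6 E6 Db6 Bbb4 Ab5 G#5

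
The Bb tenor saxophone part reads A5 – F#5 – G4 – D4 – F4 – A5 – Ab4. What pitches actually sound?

Written C4 on the Bb tenor saxophone sounds as Bb2, a major ninth lower; apply that shift to every note.
A5 gives G4
F#5 gives E4
G4 gives F3
D4 gives C3
F4 gives Eb3
A5 gives G4
Ab4 gives Gb3

G4 E4 F3 C3 Eb3 G4 Gb3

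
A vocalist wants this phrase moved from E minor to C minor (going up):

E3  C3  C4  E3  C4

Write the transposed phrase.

C4 Ab3 Ab4 C4 Ab4

E minor to C minor up is a minor sixth, so every note moves up by that interval.
E3 to C4
C3 to Ab3
C4 to Ab4
E3 to C4
C4 to Ab4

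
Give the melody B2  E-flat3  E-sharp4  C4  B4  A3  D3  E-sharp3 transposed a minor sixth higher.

G3 Cb4 C#5 Ab4 G5 F4 Bb3 C#4

B2 becomes G3
Eb3 becomes Cb4
E#4 becomes C#5
C4 becomes Ab4
B4 becomes G5
A3 becomes F4
D3 becomes Bb3
E#3 becomes C#4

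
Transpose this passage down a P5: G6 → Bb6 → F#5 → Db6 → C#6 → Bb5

C6 Eb6 B4 Gb5 F#5 Eb5

G6 gives C6
Bb6 gives Eb6
F#5 gives B4
Db6 gives Gb5
C#6 gives F#5
Bb5 gives Eb5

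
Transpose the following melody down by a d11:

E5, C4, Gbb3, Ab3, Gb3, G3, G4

B#3 G#2 Db2 E2 D2 D#2 D#3

E5 gives B#3
C4 gives G#2
Gbb3 gives Db2
Ab3 gives E2
Gb3 gives D2
G3 gives D#2
G4 gives D#3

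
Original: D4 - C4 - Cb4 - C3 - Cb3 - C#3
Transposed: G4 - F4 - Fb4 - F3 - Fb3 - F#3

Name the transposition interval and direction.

Take the first pair: D4 → G4. D to G spans 4 letter names, so the interval is some kind of fourth.
D4 to G4 is 5 semitones, which makes it a perfect fourth; the second version is higher, so the direction is up.
Checking another pair — C#3 → F#3 — gives the same interval.

up a perfect fourth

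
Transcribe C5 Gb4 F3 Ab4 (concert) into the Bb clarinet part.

D5 Ab4 G3 Bb4

The Bb clarinet sounds a major second below written, so the written part must be a major second above concert — transpose each note up.
C5 gives D5
Gb4 gives Ab4
F3 gives G3
Ab4 gives Bb4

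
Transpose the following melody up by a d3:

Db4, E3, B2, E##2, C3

Fbb4 Gb3 Db3 G#2 Ebb3

Db4 to Fbb4
E3 to Gb3
B2 to Db3
E##2 to G#2
C3 to Ebb3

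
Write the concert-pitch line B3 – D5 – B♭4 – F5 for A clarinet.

D4 F5 Db5 Ab5

The A clarinet sounds a minor third below written, so the written part must be a minor third above concert — transpose each note up.
B3 -> D4
D5 -> F5
Bb4 -> Db5
F5 -> Ab5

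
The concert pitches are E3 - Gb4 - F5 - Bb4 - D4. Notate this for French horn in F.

B3 Db5 C6 F5 A4

Written C4 sounds as F3 on the French horn in F, so concert pitches are written a perfect fifth up.
E3 → B3
Gb4 → Db5
F5 → C6
Bb4 → F5
D4 → A4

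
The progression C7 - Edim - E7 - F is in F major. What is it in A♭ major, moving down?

F major down to A♭ major is a major sixth; each chord root moves by that interval while the quality stays the same.
C7: root C down a major sixth → Eb, giving Eb7.
Edim: root E down a major sixth → G, giving Gdim.
E7: root E down a major sixth → G, giving G7.
F: root F down a major sixth → Ab, giving Ab.

Eb7 Gdim G7 Ab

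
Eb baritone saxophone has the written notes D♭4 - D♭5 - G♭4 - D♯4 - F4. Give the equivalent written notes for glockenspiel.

First find concert pitch: the Eb baritone saxophone sounds a major thirteenth below written, so D♭4 D♭5 G♭4 D♯4 F4 sounds Fb2 Fb3 Bbb2 F#2 Ab2.
Then write for glockenspiel: it sounds a perfect fifteenth above written, so the part must be a perfect fifteenth below concert.
Fb2 → Fb0
Fb3 → Fb1
Bbb2 → Bbb0
F#2 → F#0
Ab2 → Ab0

Fb0 Fb1 Bbb0 F#0 Ab0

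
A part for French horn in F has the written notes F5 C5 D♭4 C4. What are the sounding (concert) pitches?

Bb4 F4 Gb3 F3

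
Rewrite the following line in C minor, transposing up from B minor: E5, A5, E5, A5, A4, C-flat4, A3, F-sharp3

F5 Bb5 F5 Bb5 Bb4 Dbb4 Bb3 G3

From B up to C is a minor second; apply that to each pitch.
E5 becomes F5
A5 becomes Bb5
E5 becomes F5
A5 becomes Bb5
A4 becomes Bb4
Cb4 becomes Dbb4
A3 becomes Bb3
F#3 becomes G3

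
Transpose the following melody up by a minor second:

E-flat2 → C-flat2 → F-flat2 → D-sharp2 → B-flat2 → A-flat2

Fb2 Dbb2 Gbb2 E2 Cb3 Bbb2

A minor second up from Eb2 gives Fb2.
Cb2: a second up reaches D, and 1 semitone makes it Dbb2.
A minor second up from Fb2 gives Gbb2.
D#2 up a minor second is E2.
Bb2: a second up reaches C, and 1 semitone makes it Cb3.
Ab2: a second up reaches B, and 1 semitone makes it Bbb2.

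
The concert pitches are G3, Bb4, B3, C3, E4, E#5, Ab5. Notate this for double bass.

The double bass sounds a perfect octave below written, so the written part must be a perfect octave above concert — transpose each note up.
G3 → G4
Bb4 → Bb5
B3 → B4
C3 → C4
E4 → E5
E#5 → E#6
Ab5 → Ab6

G4 Bb5 B4 C4 E5 E#6 Ab6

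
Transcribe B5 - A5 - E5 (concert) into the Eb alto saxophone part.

G#6 F#6 C#6

The Eb alto saxophone sounds a major sixth below written, so the written part must be a major sixth above concert — transpose each note up.
B5 → G#6
A5 → F#6
E5 → C#6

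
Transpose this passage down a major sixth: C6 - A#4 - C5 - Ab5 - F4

Eb5 C#4 Eb4 Cb5 Ab3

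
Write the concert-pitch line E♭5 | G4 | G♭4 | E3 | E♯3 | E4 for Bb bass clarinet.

F6 A5 Ab5 F#4 F##4 F#5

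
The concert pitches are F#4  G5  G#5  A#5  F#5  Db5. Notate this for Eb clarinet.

D#4 E5 E#5 F##5 D#5 Bb4

Written C4 sounds as Eb4 on the Eb clarinet, so concert pitches are written a minor third down.
F#4 -> D#4
G5 -> E5
G#5 -> E#5
A#5 -> F##5
F#5 -> D#5
Db5 -> Bb4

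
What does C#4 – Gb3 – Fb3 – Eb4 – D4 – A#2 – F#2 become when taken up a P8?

C#4 becomes C#5
Gb3 becomes Gb4
Fb3 becomes Fb4
Eb4 becomes Eb5
D4 becomes D5
A#2 becomes A#3
F#2 becomes F#3

C#5 Gb4 Fb4 Eb5 D5 A#3 F#3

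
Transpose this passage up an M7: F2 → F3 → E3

F2 to E3
F3 to E4
E3 to D#4

E3 E4 D#4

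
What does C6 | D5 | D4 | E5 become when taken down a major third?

Ab5 Bb4 Bb3 C5

A major third down from C6 gives Ab5.
A major third down from D5 gives Bb4.
D4 down a major third is Bb3.
E5 down a major third is C5.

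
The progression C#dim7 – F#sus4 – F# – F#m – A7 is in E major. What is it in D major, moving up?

Bdim7 Esus4 E Em G7

E major up to D major is a minor seventh; each chord root moves by that interval while the quality stays the same.
C#dim7: root C# up a minor seventh → B, giving Bdim7.
F#sus4: root F# up a minor seventh → E, giving Esus4.
F#: root F# up a minor seventh → E, giving E.
F#m: root F# up a minor seventh → E, giving Em.
A7: root A up a minor seventh → G, giving G7.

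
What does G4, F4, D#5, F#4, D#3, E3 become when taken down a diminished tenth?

G4 down a diminished tenth is E#3.
F4: a tenth down reaches D, and 14 semitones makes it D#3.
A diminished tenth down from D#5 gives B##3.
F#4 down a diminished tenth is D##3.
A diminished tenth down from D#3 gives B##1.
E3 down a diminished tenth is C##2.

E#3 D#3 B##3 D##3 B##1 C##2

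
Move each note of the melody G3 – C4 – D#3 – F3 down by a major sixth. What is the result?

Bb2 Eb3 F#2 Ab2

G3 down a major sixth is Bb2.
C4: a sixth down reaches E, and 9 semitones makes it Eb3.
D#3 down a major sixth is F#2.
F3: a sixth down reaches A, and 9 semitones makes it Ab2.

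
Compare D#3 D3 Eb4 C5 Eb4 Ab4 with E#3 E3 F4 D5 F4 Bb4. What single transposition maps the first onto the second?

From D#3 to E#3 is 2 letter names — a second of some quality.
D#3 to E#3 is 2 semitones, which makes it a major second; the second version is higher, so the direction is up.
Checking another pair — Ab4 → Bb4 — gives the same interval.

up a major second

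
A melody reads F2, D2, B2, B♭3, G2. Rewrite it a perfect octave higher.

F3 D3 B3 Bb4 G3

A perfect octave up from F2 gives F3.
A perfect octave up from D2 gives D3.
B2: an octave up reaches B, and 12 semitones makes it B3.
Bb3 up a perfect octave is Bb4.
G2 up a perfect octave is G3.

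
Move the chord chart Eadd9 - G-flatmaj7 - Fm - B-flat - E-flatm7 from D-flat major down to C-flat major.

Dadd9 Fbmaj7 Ebm Ab Dbm7

D-flat major down to C-flat major is a major second; each chord root moves by that interval while the quality stays the same.
Eadd9: root E down a major second → D, giving Dadd9.
G-flatmaj7: root G-flat down a major second → Fb, giving Fbmaj7.
Fm: root F down a major second → Eb, giving Ebm.
B-flat: root B-flat down a major second → Ab, giving Ab.
E-flatm7: root E-flat down a major second → Db, giving Dbm7.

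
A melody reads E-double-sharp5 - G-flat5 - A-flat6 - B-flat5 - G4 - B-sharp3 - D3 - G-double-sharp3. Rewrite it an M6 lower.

E##5 → G##4
Gb5 → Bbb4
Ab6 → Cb6
Bb5 → Db5
G4 → Bb3
B#3 → D#3
D3 → F2
G##3 → B#2

G##4 Bbb4 Cb6 Db5 Bb3 D#3 F2 B#2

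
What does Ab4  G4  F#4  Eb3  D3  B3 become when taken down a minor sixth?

C4 B3 A#3 G2 F#2 D#3

A minor sixth down from Ab4 gives C4.
G4 down a minor sixth is B3.
F#4 down a minor sixth is A#3.
A minor sixth down from Eb3 gives G2.
D3: a sixth down reaches F, and 8 semitones makes it F#2.
B3 down a minor sixth is D#3.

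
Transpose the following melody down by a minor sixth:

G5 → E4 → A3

G5 to B4
E4 to G#3
A3 to C#3

B4 G#3 C#3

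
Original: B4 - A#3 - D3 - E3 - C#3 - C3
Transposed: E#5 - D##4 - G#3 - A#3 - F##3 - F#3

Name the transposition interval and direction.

up an augmented fourth

Take the first pair: B4 → E#5. B to E spans 4 letter names, so the interval is some kind of fourth.
B4 to E#5 is 6 semitones, which makes it an augmented fourth; the second version is higher, so the direction is up.
Checking another pair — C3 → F#3 — gives the same interval.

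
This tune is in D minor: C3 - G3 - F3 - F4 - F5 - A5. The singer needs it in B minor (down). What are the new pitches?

A2 E3 D3 D4 D5 F#5

D minor to B minor down is a minor third, so every note moves down by that interval.
C3 → A2
G3 → E3
F3 → D3
F4 → D4
F5 → D5
A5 → F#5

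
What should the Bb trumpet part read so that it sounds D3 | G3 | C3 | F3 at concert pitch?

E3 A3 D3 G3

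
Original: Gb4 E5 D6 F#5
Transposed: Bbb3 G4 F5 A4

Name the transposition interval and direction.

Take the first pair: Gb4 → Bbb3. G to B spans 6 letter names, so the interval is some kind of sixth.
Bbb3 to Gb4 is 9 semitones, which makes it a major sixth; the second version is lower, so the direction is down.
Checking another pair — F#5 → A4 — gives the same interval.

down a major sixth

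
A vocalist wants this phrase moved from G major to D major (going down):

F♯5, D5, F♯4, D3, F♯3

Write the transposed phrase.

From G down to D is a perfect fourth; apply that to each pitch.
F#5 to C#5
D5 to A4
F#4 to C#4
D3 to A2
F#3 to C#3

C#5 A4 C#4 A2 C#3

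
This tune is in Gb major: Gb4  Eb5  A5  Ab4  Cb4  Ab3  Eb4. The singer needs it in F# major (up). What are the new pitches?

F#5 D#6 G##6 G#5 B4 G#4 D#5

Gb major to F# major up is an augmented seventh, so every note moves up by that interval.
Gb4 -> F#5
Eb5 -> D#6
A5 -> G##6
Ab4 -> G#5
Cb4 -> B4
Ab3 -> G#4
Eb4 -> D#5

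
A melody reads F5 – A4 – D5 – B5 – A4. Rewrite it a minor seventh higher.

Eb6 G5 C6 A6 G5

F5 to Eb6
A4 to G5
D5 to C6
B5 to A6
A4 to G5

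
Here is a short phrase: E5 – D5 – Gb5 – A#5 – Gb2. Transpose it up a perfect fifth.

E5 up a perfect fifth is B5.
D5 up a perfect fifth is A5.
Gb5: a fifth up reaches D, and 7 semitones makes it Db6.
A perfect fifth up from A#5 gives E#6.
A perfect fifth up from Gb2 gives Db3.

B5 A5 Db6 E#6 Db3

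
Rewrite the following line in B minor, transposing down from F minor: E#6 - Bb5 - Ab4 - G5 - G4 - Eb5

A##5 E5 D4 C#5 C#4 A4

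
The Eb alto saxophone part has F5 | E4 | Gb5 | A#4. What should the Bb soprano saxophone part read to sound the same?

First find concert pitch: the Eb alto saxophone sounds a major sixth below written, so F5 E4 Gb5 A#4 sounds Ab4 G3 Bbb4 C#4.
Then write for Bb soprano saxophone: it sounds a major second below written, so the part must be a major second above concert.
Ab4 → Bb4
G3 → A3
Bbb4 → Cb5
C#4 → D#4

Bb4 A3 Cb5 D#4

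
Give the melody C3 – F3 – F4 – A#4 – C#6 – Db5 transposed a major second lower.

Bb2 Eb3 Eb4 G#4 B5 Cb5

C3 → Bb2
F3 → Eb3
F4 → Eb4
A#4 → G#4
C#6 → B5
Db5 → Cb5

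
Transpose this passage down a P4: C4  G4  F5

G3 D4 C5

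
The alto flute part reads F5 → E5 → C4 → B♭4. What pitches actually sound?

The alto flute sounds a perfect fourth below written, so transpose each written note down a perfect fourth.
F5 gives C5
E5 gives B4
C4 gives G3
Bb4 gives F4

C5 B4 G3 F4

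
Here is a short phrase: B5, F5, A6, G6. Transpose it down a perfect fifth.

B5 down a perfect fifth is E5.
F5 down a perfect fifth is Bb4.
A perfect fifth down from A6 gives D6.
G6: a fifth down reaches C, and 7 semitones makes it C6.

E5 Bb4 D6 C6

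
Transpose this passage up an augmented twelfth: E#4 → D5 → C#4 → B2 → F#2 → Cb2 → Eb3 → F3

B##5 A#6 G##5 F##4 C##4 G3 B4 C#5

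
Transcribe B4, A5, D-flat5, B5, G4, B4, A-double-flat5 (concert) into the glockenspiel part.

Written C4 sounds as C6 on the glockenspiel, so concert pitches are written a perfect fifteenth down.
B4 to B2
A5 to A3
Db5 to Db3
B5 to B3
G4 to G2
B4 to B2
Abb5 to Abb3

B2 A3 Db3 B3 G2 B2 Abb3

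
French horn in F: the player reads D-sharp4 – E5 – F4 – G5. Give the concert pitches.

G#3 A4 Bb3 C5

The French horn in F sounds a perfect fifth below written, so transpose each written note down a perfect fifth.
D#4 → G#3
E5 → A4
F4 → Bb3
G5 → C5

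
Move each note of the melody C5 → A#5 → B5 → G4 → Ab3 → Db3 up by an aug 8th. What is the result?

C5: an octave up reaches C, and 13 semitones makes it C#6.
A#5: an octave up reaches A, and 13 semitones makes it A##6.
B5: an octave up reaches B, and 13 semitones makes it B#6.
G4: an octave up reaches G, and 13 semitones makes it G#5.
Ab3: an octave up reaches A, and 13 semitones makes it A4.
An augmented octave up from Db3 gives D4.

C#6 A##6 B#6 G#5 A4 D4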